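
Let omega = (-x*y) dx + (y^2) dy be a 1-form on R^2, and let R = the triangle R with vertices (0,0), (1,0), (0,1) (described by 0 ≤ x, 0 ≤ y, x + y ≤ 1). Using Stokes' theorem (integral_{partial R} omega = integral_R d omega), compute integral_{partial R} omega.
integral_(partial R) omega = 1/6

Stokes: integral_partial_R omega = integral_R d omega with d omega = (∂Q/∂x - ∂P/∂y) dx ∧ dy.
  ∂Q/∂x = 0
  ∂P/∂y = -x
  integrand = ∂Q/∂x - ∂P/∂y = x.
Integrating over R: integral_0^1 integral_0^{1-x} (x) dy dx = 1/6.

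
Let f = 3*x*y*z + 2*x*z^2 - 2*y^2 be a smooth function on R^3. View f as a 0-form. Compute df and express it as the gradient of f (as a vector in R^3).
df = (z*(3*y + 2*z)) dx + (3*x*z - 4*y) dy + (x*(3*y + 4*z)) dz; grad f = (z*(3*y + 2*z), 3*x*z - 4*y, x*(3*y + 4*z))

For a 0-form f, d f = (∂f/∂x) dx + (∂f/∂y) dy + (∂f/∂z) dz. The components of the vector representation are exactly the entries of grad f in Cartesian coordinates:
  ∂f/∂x = z*(3*y + 2*z)
  ∂f/∂y = 3*x*z - 4*y
  ∂f/∂z = x*(3*y + 4*z).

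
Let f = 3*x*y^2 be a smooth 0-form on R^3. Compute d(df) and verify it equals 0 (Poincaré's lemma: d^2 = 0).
d(df) = 0

Step 1: df = sum_i (∂f/∂x_i) dx_i = (3*y^2) dx + (6*x*y) dy + (0) dz.
Step 2: Apply d again. Using the 1-form formula, the coefficient of dx ∧ dy in d(df) is ∂^2 f/∂x ∂y - ∂^2 f/∂y ∂x = (6*y) - (6*y) = 0 (equality of mixed partials for smooth f).
Similarly for dx ∧ dz and dy ∧ dz — all coefficients vanish. So d(df) = 0.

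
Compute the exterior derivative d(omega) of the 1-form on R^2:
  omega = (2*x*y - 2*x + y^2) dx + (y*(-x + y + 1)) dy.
d(omega) = (-2*x - 3*y) dx ∧ dy

For a 1-form omega = sum_i f_i dx_i, the exterior derivative is
  d(omega) = sum_{i < j} (∂f_j/∂x_i - ∂f_i/∂x_j) dx_i ∧ dx_j.
  coefficient of dx ∧ dy: ∂f_2/∂x - ∂f_1/∂y = ∂(y*(-x + y + 1))/∂x - ∂(2*x*y - 2*x + y^2)/∂y = -2*x - 3*y
Assembling: d(omega) = (-2*x - 3*y) dx ∧ dy.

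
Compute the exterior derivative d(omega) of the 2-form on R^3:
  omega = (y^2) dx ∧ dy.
d(omega) = 0

For a 2-form omega = sum_{i<j} g_{ij} dx_i ∧ dx_j, the exterior derivative is
  d(omega) = sum_{i<j} d(g_{ij}) ∧ dx_i ∧ dx_j = sum_{i<j, k} (∂g_{ij}/∂x_k) dx_k ∧ dx_i ∧ dx_j.
Expand each term, using dx_k ∧ dx_i ∧ dx_j = sgn(permutation) dx_{(a)} ∧ dx_{(b)} ∧ dx_{(c)} with (a < b < c) sorted:

Collecting like 3-forms: d(omega) = 0.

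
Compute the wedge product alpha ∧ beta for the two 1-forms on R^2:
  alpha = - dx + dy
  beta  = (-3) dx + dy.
alpha ∧ beta = (2) dx ∧ dy

Distribute the wedge, using dx_i ∧ dx_j = -dx_j ∧ dx_i and dx_i ∧ dx_i = 0. For each pair (i, j) with i < j, the coefficient of dx_i ∧ dx_j in alpha ∧ beta is (alpha_i * beta_j - alpha_j * beta_i). Collecting: alpha ∧ beta = (2) dx ∧ dy.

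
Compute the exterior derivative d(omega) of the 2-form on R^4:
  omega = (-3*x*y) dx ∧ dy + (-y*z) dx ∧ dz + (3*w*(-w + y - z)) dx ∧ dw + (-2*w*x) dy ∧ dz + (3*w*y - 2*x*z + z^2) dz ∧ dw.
d(omega) = (-2*w + z) dx ∧ dy ∧ dz + (-3*w) dx ∧ dy ∧ dw + (3*w - 2*z) dx ∧ dz ∧ dw + (3*w - 2*x) dy ∧ dz ∧ dw

For a 2-form omega = sum_{i<j} g_{ij} dx_i ∧ dx_j, the exterior derivative is
  d(omega) = sum_{i<j} d(g_{ij}) ∧ dx_i ∧ dx_j = sum_{i<j, k} (∂g_{ij}/∂x_k) dx_k ∧ dx_i ∧ dx_j.
Expand each term, using dx_k ∧ dx_i ∧ dx_j = sgn(permutation) dx_{(a)} ∧ dx_{(b)} ∧ dx_{(c)} with (a < b < c) sorted:
  d(-y*z) includes (∂/∂y)(-y*z) dy = (-z) dy, which multiplied by dx ∧ dz gives (z) dx ∧ dy ∧ dz
  d(3*w*(-w + y - z)) includes (∂/∂y)(3*w*(-w + y - z)) dy = (3*w) dy, which multiplied by dx ∧ dw gives (-3*w) dx ∧ dy ∧ dw
  d(3*w*(-w + y - z)) includes (∂/∂z)(3*w*(-w + y - z)) dz = (-3*w) dz, which multiplied by dx ∧ dw gives (3*w) dx ∧ dz ∧ dw
  d(-2*w*x) includes (∂/∂x)(-2*w*x) dx = (-2*w) dx, which multiplied by dy ∧ dz gives (-2*w) dx ∧ dy ∧ dz
  d(-2*w*x) includes (∂/∂w)(-2*w*x) dw = (-2*x) dw, which multiplied by dy ∧ dz gives (-2*x) dy ∧ dz ∧ dw
  d(3*w*y - 2*x*z + z^2) includes (∂/∂x)(3*w*y - 2*x*z + z^2) dx = (-2*z) dx, which multiplied by dz ∧ dw gives (-2*z) dx ∧ dz ∧ dw
  d(3*w*y - 2*x*z + z^2) includes (∂/∂y)(3*w*y - 2*x*z + z^2) dy = (3*w) dy, which multiplied by dz ∧ dw gives (3*w) dy ∧ dz ∧ dw
Collecting like 3-forms: d(omega) = (-2*w + z) dx ∧ dy ∧ dz + (-3*w) dx ∧ dy ∧ dw + (3*w - 2*z) dx ∧ dz ∧ dw + (3*w - 2*x) dy ∧ dz ∧ dw.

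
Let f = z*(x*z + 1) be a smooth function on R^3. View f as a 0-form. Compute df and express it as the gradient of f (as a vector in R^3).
df = (z^2) dx + (0) dy + (2*x*z + 1) dz; grad f = (z^2, 0, 2*x*z + 1)

For a 0-form f, d f = (∂f/∂x) dx + (∂f/∂y) dy + (∂f/∂z) dz. The components of the vector representation are exactly the entries of grad f in Cartesian coordinates:
  ∂f/∂x = z^2
  ∂f/∂y = 0
  ∂f/∂z = 2*x*z + 1.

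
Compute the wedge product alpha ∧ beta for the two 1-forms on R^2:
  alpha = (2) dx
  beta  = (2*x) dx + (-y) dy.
alpha ∧ beta = (-2*y) dx ∧ dy

Distribute the wedge, using dx_i ∧ dx_j = -dx_j ∧ dx_i and dx_i ∧ dx_i = 0. For each pair (i, j) with i < j, the coefficient of dx_i ∧ dx_j in alpha ∧ beta is (alpha_i * beta_j - alpha_j * beta_i). Collecting: alpha ∧ beta = (-2*y) dx ∧ dy.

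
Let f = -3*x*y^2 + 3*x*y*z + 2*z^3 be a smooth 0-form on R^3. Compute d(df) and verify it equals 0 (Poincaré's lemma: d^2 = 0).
d(df) = 0

Step 1: df = sum_i (∂f/∂x_i) dx_i = (3*y*(-y + z)) dx + (3*x*(-2*y + z)) dy + (3*x*y + 6*z^2) dz.
Step 2: Apply d again. Using the 1-form formula, the coefficient of dx ∧ dy in d(df) is ∂^2 f/∂x ∂y - ∂^2 f/∂y ∂x = (-6*y + 3*z) - (-6*y + 3*z) = 0 (equality of mixed partials for smooth f).
Similarly for dx ∧ dz and dy ∧ dz — all coefficients vanish. So d(df) = 0.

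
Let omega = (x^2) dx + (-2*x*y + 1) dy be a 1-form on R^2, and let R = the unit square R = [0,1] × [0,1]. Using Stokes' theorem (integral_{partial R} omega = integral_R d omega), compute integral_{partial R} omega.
integral_(partial R) omega = -1

Stokes: integral_partial_R omega = integral_R d omega with d omega = (∂Q/∂x - ∂P/∂y) dx ∧ dy.
  ∂Q/∂x = -2*y
  ∂P/∂y = 0
  integrand = ∂Q/∂x - ∂P/∂y = -2*y.
Integrating over R: integral_0^1 integral_0^1 (-2*y) dx dy = -1.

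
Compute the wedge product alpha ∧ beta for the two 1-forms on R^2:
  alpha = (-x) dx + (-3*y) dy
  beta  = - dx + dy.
alpha ∧ beta = (-x - 3*y) dx ∧ dy

Distribute the wedge, using dx_i ∧ dx_j = -dx_j ∧ dx_i and dx_i ∧ dx_i = 0. For each pair (i, j) with i < j, the coefficient of dx_i ∧ dx_j in alpha ∧ beta is (alpha_i * beta_j - alpha_j * beta_i). Collecting: alpha ∧ beta = (-x - 3*y) dx ∧ dy.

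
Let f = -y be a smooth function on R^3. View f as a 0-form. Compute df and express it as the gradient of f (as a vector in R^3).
df = (0) dx + (-1) dy + (0) dz; grad f = (0, -1, 0)

For a 0-form f, d f = (∂f/∂x) dx + (∂f/∂y) dy + (∂f/∂z) dz. The components of the vector representation are exactly the entries of grad f in Cartesian coordinates:
  ∂f/∂x = 0
  ∂f/∂y = -1
  ∂f/∂z = 0.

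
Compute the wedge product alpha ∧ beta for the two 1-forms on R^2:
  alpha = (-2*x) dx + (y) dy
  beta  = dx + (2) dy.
alpha ∧ beta = (-4*x - y) dx ∧ dy

Distribute the wedge, using dx_i ∧ dx_j = -dx_j ∧ dx_i and dx_i ∧ dx_i = 0. For each pair (i, j) with i < j, the coefficient of dx_i ∧ dx_j in alpha ∧ beta is (alpha_i * beta_j - alpha_j * beta_i). Collecting: alpha ∧ beta = (-4*x - y) dx ∧ dy.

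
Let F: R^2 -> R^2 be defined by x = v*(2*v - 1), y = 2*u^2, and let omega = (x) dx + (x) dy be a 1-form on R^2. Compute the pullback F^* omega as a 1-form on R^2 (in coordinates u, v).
F^* omega = (4*u*v*(2*v - 1)) du + (v*(8*v^2 - 6*v + 1)) dv

Using F^*(f dg) = (f ∘ F) d(g ∘ F), substitute each coordinate x_i by F_i(u, v) in f_i, and replace dx_i by d F_i = (∂F_i/∂u) du + (∂F_i/∂v) dv.
  For the x component: f_1(F) = v*(2*v - 1); d F_1 = (0) du + (4*v - 1) dv
  For the y component: f_2(F) = v*(2*v - 1); d F_2 = (4*u) du + (0) dv
Combining and collecting du, dv coefficients:
  coeff of du: 4*u*v*(2*v - 1)
  coeff of dv: v*(8*v^2 - 6*v + 1)
F^* omega = (4*u*v*(2*v - 1)) du + (v*(8*v^2 - 6*v + 1)) dv.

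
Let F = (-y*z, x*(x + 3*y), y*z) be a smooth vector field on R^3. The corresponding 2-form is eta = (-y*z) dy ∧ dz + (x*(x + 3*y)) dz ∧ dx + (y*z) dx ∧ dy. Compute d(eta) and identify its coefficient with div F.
d(eta) = (3*x + y) dx ∧ dy ∧ dz; div F = 3*x + y

For a 2-form in R^3 of the form above, applying d gives a 3-form with coefficient ∂P/∂x + ∂Q/∂y + ∂R/∂z:
  ∂P/∂x = 0
  ∂Q/∂y = 3*x
  ∂R/∂z = y
Sum = 3*x + y, which is exactly div F.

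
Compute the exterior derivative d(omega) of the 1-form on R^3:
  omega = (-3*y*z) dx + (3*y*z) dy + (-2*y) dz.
d(omega) = (3*z) dx ∧ dy + (3*y) dx ∧ dz + (-3*y - 2) dy ∧ dz

For a 1-form omega = sum_i f_i dx_i, the exterior derivative is
  d(omega) = sum_{i < j} (∂f_j/∂x_i - ∂f_i/∂x_j) dx_i ∧ dx_j.
  coefficient of dx ∧ dy: ∂f_2/∂x - ∂f_1/∂y = ∂(3*y*z)/∂x - ∂(-3*y*z)/∂y = 3*z
  coefficient of dx ∧ dz: ∂f_3/∂x - ∂f_1/∂z = ∂(-2*y)/∂x - ∂(-3*y*z)/∂z = 3*y
  coefficient of dy ∧ dz: ∂f_3/∂y - ∂f_2/∂z = ∂(-2*y)/∂y - ∂(3*y*z)/∂z = -3*y - 2
Assembling: d(omega) = (3*z) dx ∧ dy + (3*y) dx ∧ dz + (-3*y - 2) dy ∧ dz.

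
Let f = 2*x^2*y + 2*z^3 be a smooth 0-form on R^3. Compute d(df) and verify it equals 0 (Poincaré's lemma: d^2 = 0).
d(df) = 0

Step 1: df = sum_i (∂f/∂x_i) dx_i = (4*x*y) dx + (2*x^2) dy + (6*z^2) dz.
Step 2: Apply d again. Using the 1-form formula, the coefficient of dx ∧ dy in d(df) is ∂^2 f/∂x ∂y - ∂^2 f/∂y ∂x = (4*x) - (4*x) = 0 (equality of mixed partials for smooth f).
Similarly for dx ∧ dz and dy ∧ dz — all coefficients vanish. So d(df) = 0.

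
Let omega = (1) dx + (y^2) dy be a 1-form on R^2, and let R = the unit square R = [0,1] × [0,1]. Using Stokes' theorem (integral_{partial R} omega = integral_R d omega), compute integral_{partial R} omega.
integral_(partial R) omega = 0

Stokes: integral_partial_R omega = integral_R d omega with d omega = (∂Q/∂x - ∂P/∂y) dx ∧ dy.
  ∂Q/∂x = 0
  ∂P/∂y = 0
  integrand = ∂Q/∂x - ∂P/∂y = 0.
Integrating over R: integral_0^1 integral_0^1 (0) dx dy = 0.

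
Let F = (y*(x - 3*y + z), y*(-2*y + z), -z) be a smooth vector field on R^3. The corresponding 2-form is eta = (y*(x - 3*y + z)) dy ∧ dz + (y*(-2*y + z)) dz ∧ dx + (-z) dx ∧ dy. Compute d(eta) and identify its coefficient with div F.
d(eta) = (-3*y + z - 1) dx ∧ dy ∧ dz; div F = -3*y + z - 1

For a 2-form in R^3 of the form above, applying d gives a 3-form with coefficient ∂P/∂x + ∂Q/∂y + ∂R/∂z:
  ∂P/∂x = y
  ∂Q/∂y = -4*y + z
  ∂R/∂z = -1
Sum = -3*y + z - 1, which is exactly div F.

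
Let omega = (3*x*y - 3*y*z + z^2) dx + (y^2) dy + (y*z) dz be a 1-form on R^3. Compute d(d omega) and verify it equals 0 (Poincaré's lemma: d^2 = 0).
d(d omega) = 0

Step 1: d omega = sum_{i<j} (∂f_j/∂x_i - ∂f_i/∂x_j) dx_i ∧ dx_j:
  coeff of dx ∧ dy: -3*x + 3*z
  coeff of dx ∧ dz: 3*y - 2*z
  coeff of dy ∧ dz: z
Step 2: Apply d again to each 2-form coefficient. The only possible 3-form in R^3 is dx ∧ dy ∧ dz, with coefficient
  ∂(coeff of dy∧dz)/∂x - ∂(coeff of dx∧dz)/∂y + ∂(coeff of dx∧dy)/∂z
  = ∂/∂x (z) - ∂/∂y (3*y - 2*z) + ∂/∂z (-3*x + 3*z).
Each of these terms simplifies to sums of mixed partials that cancel in pairs. The result is 0 (by equality of mixed partials for smooth functions — Schwarz / Clairaut).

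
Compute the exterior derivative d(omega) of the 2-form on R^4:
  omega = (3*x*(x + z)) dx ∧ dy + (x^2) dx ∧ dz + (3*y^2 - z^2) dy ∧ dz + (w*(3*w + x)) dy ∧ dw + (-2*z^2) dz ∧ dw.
d(omega) = (3*x) dx ∧ dy ∧ dz + (w) dx ∧ dy ∧ dw

For a 2-form omega = sum_{i<j} g_{ij} dx_i ∧ dx_j, the exterior derivative is
  d(omega) = sum_{i<j} d(g_{ij}) ∧ dx_i ∧ dx_j = sum_{i<j, k} (∂g_{ij}/∂x_k) dx_k ∧ dx_i ∧ dx_j.
Expand each term, using dx_k ∧ dx_i ∧ dx_j = sgn(permutation) dx_{(a)} ∧ dx_{(b)} ∧ dx_{(c)} with (a < b < c) sorted:
  d(3*x*(x + z)) includes (∂/∂z)(3*x*(x + z)) dz = (3*x) dz, which multiplied by dx ∧ dy gives (3*x) dx ∧ dy ∧ dz
  d(w*(3*w + x)) includes (∂/∂x)(w*(3*w + x)) dx = (w) dx, which multiplied by dy ∧ dw gives (w) dx ∧ dy ∧ dw
Collecting like 3-forms: d(omega) = (3*x) dx ∧ dy ∧ dz + (w) dx ∧ dy ∧ dw.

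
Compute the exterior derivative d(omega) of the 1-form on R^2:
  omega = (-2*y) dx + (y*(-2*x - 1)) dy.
d(omega) = (2 - 2*y) dx ∧ dy

For a 1-form omega = sum_i f_i dx_i, the exterior derivative is
  d(omega) = sum_{i < j} (∂f_j/∂x_i - ∂f_i/∂x_j) dx_i ∧ dx_j.
  coefficient of dx ∧ dy: ∂f_2/∂x - ∂f_1/∂y = ∂(y*(-2*x - 1))/∂x - ∂(-2*y)/∂y = 2 - 2*y
Assembling: d(omega) = (2 - 2*y) dx ∧ dy.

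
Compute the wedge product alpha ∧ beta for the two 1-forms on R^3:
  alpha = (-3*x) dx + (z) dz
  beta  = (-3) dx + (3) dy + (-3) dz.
alpha ∧ beta = (-9*x) dx ∧ dy + (9*x + 3*z) dx ∧ dz + (-3*z) dy ∧ dz

Distribute the wedge, using dx_i ∧ dx_j = -dx_j ∧ dx_i and dx_i ∧ dx_i = 0. For each pair (i, j) with i < j, the coefficient of dx_i ∧ dx_j in alpha ∧ beta is (alpha_i * beta_j - alpha_j * beta_i). Collecting: alpha ∧ beta = (-9*x) dx ∧ dy + (9*x + 3*z) dx ∧ dz + (-3*z) dy ∧ dz.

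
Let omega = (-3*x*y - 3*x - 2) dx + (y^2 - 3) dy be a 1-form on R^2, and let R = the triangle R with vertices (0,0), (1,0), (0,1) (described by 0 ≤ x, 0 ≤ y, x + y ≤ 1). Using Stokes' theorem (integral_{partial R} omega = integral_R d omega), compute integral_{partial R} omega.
integral_(partial R) omega = 1/2

Stokes: integral_partial_R omega = integral_R d omega with d omega = (∂Q/∂x - ∂P/∂y) dx ∧ dy.
  ∂Q/∂x = 0
  ∂P/∂y = -3*x
  integrand = ∂Q/∂x - ∂P/∂y = 3*x.
Integrating over R: integral_0^1 integral_0^{1-x} (3*x) dy dx = 1/2.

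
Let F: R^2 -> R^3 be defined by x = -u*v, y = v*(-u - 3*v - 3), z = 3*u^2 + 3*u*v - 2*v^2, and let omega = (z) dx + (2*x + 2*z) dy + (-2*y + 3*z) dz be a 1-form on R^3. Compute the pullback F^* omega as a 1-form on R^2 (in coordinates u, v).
F^* omega = (54*u^3 + 84*u^2*v + 26*u*v^2 + 36*u*v + 6*v^3 + 18*v^2) du + (18*u^3 - 46*u^2*v - 18*u^2 - 62*u*v^2 + 6*u*v + 24*v^3 - 12*v^2) dv

Using F^*(f dg) = (f ∘ F) d(g ∘ F), substitute each coordinate x_i by F_i(u, v) in f_i, and replace dx_i by d F_i = (∂F_i/∂u) du + (∂F_i/∂v) dv.
  For the x component: f_1(F) = 3*u^2 + 3*u*v - 2*v^2; d F_1 = (-v) du + (-u) dv
  For the y component: f_2(F) = 6*u^2 + 4*u*v - 4*v^2; d F_2 = (-v) du + (-u - 6*v - 3) dv
  For the z component: f_3(F) = 9*u^2 + 11*u*v + 6*v; d F_3 = (6*u + 3*v) du + (3*u - 4*v) dv
Combining and collecting du, dv coefficients:
  coeff of du: 54*u^3 + 84*u^2*v + 26*u*v^2 + 36*u*v + 6*v^3 + 18*v^2
  coeff of dv: 18*u^3 - 46*u^2*v - 18*u^2 - 62*u*v^2 + 6*u*v + 24*v^3 - 12*v^2
F^* omega = (54*u^3 + 84*u^2*v + 26*u*v^2 + 36*u*v + 6*v^3 + 18*v^2) du + (18*u^3 - 46*u^2*v - 18*u^2 - 62*u*v^2 + 6*u*v + 24*v^3 - 12*v^2) dv.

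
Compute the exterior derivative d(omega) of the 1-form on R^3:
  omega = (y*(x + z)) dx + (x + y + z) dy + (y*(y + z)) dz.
d(omega) = (-x - z + 1) dx ∧ dy + (-y) dx ∧ dz + (2*y + z - 1) dy ∧ dz

For a 1-form omega = sum_i f_i dx_i, the exterior derivative is
  d(omega) = sum_{i < j} (∂f_j/∂x_i - ∂f_i/∂x_j) dx_i ∧ dx_j.
  coefficient of dx ∧ dy: ∂f_2/∂x - ∂f_1/∂y = ∂(x + y + z)/∂x - ∂(y*(x + z))/∂y = -x - z + 1
  coefficient of dx ∧ dz: ∂f_3/∂x - ∂f_1/∂z = ∂(y*(y + z))/∂x - ∂(y*(x + z))/∂z = -y
  coefficient of dy ∧ dz: ∂f_3/∂y - ∂f_2/∂z = ∂(y*(y + z))/∂y - ∂(x + y + z)/∂z = 2*y + z - 1
Assembling: d(omega) = (-x - z + 1) dx ∧ dy + (-y) dx ∧ dz + (2*y + z - 1) dy ∧ dz.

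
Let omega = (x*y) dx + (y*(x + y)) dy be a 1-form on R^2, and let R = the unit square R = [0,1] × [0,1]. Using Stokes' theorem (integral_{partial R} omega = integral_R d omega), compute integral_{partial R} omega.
integral_(partial R) omega = 0

Stokes: integral_partial_R omega = integral_R d omega with d omega = (∂Q/∂x - ∂P/∂y) dx ∧ dy.
  ∂Q/∂x = y
  ∂P/∂y = x
  integrand = ∂Q/∂x - ∂P/∂y = -x + y.
Integrating over R: integral_0^1 integral_0^1 (-x + y) dx dy = 0.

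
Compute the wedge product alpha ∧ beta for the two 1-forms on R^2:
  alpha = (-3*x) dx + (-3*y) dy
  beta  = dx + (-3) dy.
alpha ∧ beta = (9*x + 3*y) dx ∧ dy

Distribute the wedge, using dx_i ∧ dx_j = -dx_j ∧ dx_i and dx_i ∧ dx_i = 0. For each pair (i, j) with i < j, the coefficient of dx_i ∧ dx_j in alpha ∧ beta is (alpha_i * beta_j - alpha_j * beta_i). Collecting: alpha ∧ beta = (9*x + 3*y) dx ∧ dy.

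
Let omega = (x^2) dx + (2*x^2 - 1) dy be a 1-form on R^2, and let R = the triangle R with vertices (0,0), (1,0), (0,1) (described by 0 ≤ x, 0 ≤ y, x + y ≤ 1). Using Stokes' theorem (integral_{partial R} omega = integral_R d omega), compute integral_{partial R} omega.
integral_(partial R) omega = 2/3

Stokes: integral_partial_R omega = integral_R d omega with d omega = (∂Q/∂x - ∂P/∂y) dx ∧ dy.
  ∂Q/∂x = 4*x
  ∂P/∂y = 0
  integrand = ∂Q/∂x - ∂P/∂y = 4*x.
Integrating over R: integral_0^1 integral_0^{1-x} (4*x) dy dx = 2/3.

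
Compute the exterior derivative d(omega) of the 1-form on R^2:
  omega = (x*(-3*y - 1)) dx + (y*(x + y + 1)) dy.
d(omega) = (3*x + y) dx ∧ dy

For a 1-form omega = sum_i f_i dx_i, the exterior derivative is
  d(omega) = sum_{i < j} (∂f_j/∂x_i - ∂f_i/∂x_j) dx_i ∧ dx_j.
  coefficient of dx ∧ dy: ∂f_2/∂x - ∂f_1/∂y = ∂(y*(x + y + 1))/∂x - ∂(x*(-3*y - 1))/∂y = 3*x + y
Assembling: d(omega) = (3*x + y) dx ∧ dy.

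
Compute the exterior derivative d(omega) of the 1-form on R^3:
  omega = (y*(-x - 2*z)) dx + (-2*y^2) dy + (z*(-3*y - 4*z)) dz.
d(omega) = (x + 2*z) dx ∧ dy + (2*y) dx ∧ dz + (-3*z) dy ∧ dz

For a 1-form omega = sum_i f_i dx_i, the exterior derivative is
  d(omega) = sum_{i < j} (∂f_j/∂x_i - ∂f_i/∂x_j) dx_i ∧ dx_j.
  coefficient of dx ∧ dy: ∂f_2/∂x - ∂f_1/∂y = ∂(-2*y^2)/∂x - ∂(y*(-x - 2*z))/∂y = x + 2*z
  coefficient of dx ∧ dz: ∂f_3/∂x - ∂f_1/∂z = ∂(z*(-3*y - 4*z))/∂x - ∂(y*(-x - 2*z))/∂z = 2*y
  coefficient of dy ∧ dz: ∂f_3/∂y - ∂f_2/∂z = ∂(z*(-3*y - 4*z))/∂y - ∂(-2*y^2)/∂z = -3*z
Assembling: d(omega) = (x + 2*z) dx ∧ dy + (2*y) dx ∧ dz + (-3*z) dy ∧ dz.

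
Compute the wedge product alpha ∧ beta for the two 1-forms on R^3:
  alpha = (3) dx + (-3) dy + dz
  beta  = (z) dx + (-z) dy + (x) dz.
alpha ∧ beta = (3*x - z) dx ∧ dz + (-3*x + z) dy ∧ dz

Distribute the wedge, using dx_i ∧ dx_j = -dx_j ∧ dx_i and dx_i ∧ dx_i = 0. For each pair (i, j) with i < j, the coefficient of dx_i ∧ dx_j in alpha ∧ beta is (alpha_i * beta_j - alpha_j * beta_i). Collecting: alpha ∧ beta = (3*x - z) dx ∧ dz + (-3*x + z) dy ∧ dz.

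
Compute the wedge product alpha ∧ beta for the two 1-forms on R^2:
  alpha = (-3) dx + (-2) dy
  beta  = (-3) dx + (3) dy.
alpha ∧ beta = (-15) dx ∧ dy

Distribute the wedge, using dx_i ∧ dx_j = -dx_j ∧ dx_i and dx_i ∧ dx_i = 0. For each pair (i, j) with i < j, the coefficient of dx_i ∧ dx_j in alpha ∧ beta is (alpha_i * beta_j - alpha_j * beta_i). Collecting: alpha ∧ beta = (-15) dx ∧ dy.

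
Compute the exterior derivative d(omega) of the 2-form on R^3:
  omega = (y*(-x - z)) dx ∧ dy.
d(omega) = (-y) dx ∧ dy ∧ dz

For a 2-form omega = sum_{i<j} g_{ij} dx_i ∧ dx_j, the exterior derivative is
  d(omega) = sum_{i<j} d(g_{ij}) ∧ dx_i ∧ dx_j = sum_{i<j, k} (∂g_{ij}/∂x_k) dx_k ∧ dx_i ∧ dx_j.
Expand each term, using dx_k ∧ dx_i ∧ dx_j = sgn(permutation) dx_{(a)} ∧ dx_{(b)} ∧ dx_{(c)} with (a < b < c) sorted:
  d(y*(-x - z)) includes (∂/∂z)(y*(-x - z)) dz = (-y) dz, which multiplied by dx ∧ dy gives (-y) dx ∧ dy ∧ dz
Collecting like 3-forms: d(omega) = (-y) dx ∧ dy ∧ dz.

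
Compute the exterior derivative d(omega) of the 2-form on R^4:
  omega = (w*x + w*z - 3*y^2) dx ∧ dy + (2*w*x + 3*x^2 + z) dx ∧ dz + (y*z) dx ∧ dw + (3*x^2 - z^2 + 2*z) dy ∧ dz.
d(omega) = (w + 6*x) dx ∧ dy ∧ dz + (x) dx ∧ dy ∧ dw + (2*x - y) dx ∧ dz ∧ dw

For a 2-form omega = sum_{i<j} g_{ij} dx_i ∧ dx_j, the exterior derivative is
  d(omega) = sum_{i<j} d(g_{ij}) ∧ dx_i ∧ dx_j = sum_{i<j, k} (∂g_{ij}/∂x_k) dx_k ∧ dx_i ∧ dx_j.
Expand each term, using dx_k ∧ dx_i ∧ dx_j = sgn(permutation) dx_{(a)} ∧ dx_{(b)} ∧ dx_{(c)} with (a < b < c) sorted:
  d(w*x + w*z - 3*y^2) includes (∂/∂z)(w*x + w*z - 3*y^2) dz = (w) dz, which multiplied by dx ∧ dy gives (w) dx ∧ dy ∧ dz
  d(w*x + w*z - 3*y^2) includes (∂/∂w)(w*x + w*z - 3*y^2) dw = (x + z) dw, which multiplied by dx ∧ dy gives (x + z) dx ∧ dy ∧ dw
  d(2*w*x + 3*x^2 + z) includes (∂/∂w)(2*w*x + 3*x^2 + z) dw = (2*x) dw, which multiplied by dx ∧ dz gives (2*x) dx ∧ dz ∧ dw
  d(y*z) includes (∂/∂y)(y*z) dy = (z) dy, which multiplied by dx ∧ dw gives (-z) dx ∧ dy ∧ dw
  d(y*z) includes (∂/∂z)(y*z) dz = (y) dz, which multiplied by dx ∧ dw gives (-y) dx ∧ dz ∧ dw
  d(3*x^2 - z^2 + 2*z) includes (∂/∂x)(3*x^2 - z^2 + 2*z) dx = (6*x) dx, which multiplied by dy ∧ dz gives (6*x) dx ∧ dy ∧ dz
Collecting like 3-forms: d(omega) = (w + 6*x) dx ∧ dy ∧ dz + (x) dx ∧ dy ∧ dw + (2*x - y) dx ∧ dz ∧ dw.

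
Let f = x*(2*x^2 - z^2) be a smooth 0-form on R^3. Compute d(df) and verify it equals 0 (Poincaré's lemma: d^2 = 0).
d(df) = 0

Step 1: df = sum_i (∂f/∂x_i) dx_i = (6*x^2 - z^2) dx + (0) dy + (-2*x*z) dz.
Step 2: Apply d again. Using the 1-form formula, the coefficient of dx ∧ dy in d(df) is ∂^2 f/∂x ∂y - ∂^2 f/∂y ∂x = (0) - (0) = 0 (equality of mixed partials for smooth f).
Similarly for dx ∧ dz and dy ∧ dz — all coefficients vanish. So d(df) = 0.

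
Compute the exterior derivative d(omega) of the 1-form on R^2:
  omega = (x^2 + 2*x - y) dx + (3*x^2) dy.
d(omega) = (6*x + 1) dx ∧ dy

For a 1-form omega = sum_i f_i dx_i, the exterior derivative is
  d(omega) = sum_{i < j} (∂f_j/∂x_i - ∂f_i/∂x_j) dx_i ∧ dx_j.
  coefficient of dx ∧ dy: ∂f_2/∂x - ∂f_1/∂y = ∂(3*x^2)/∂x - ∂(x^2 + 2*x - y)/∂y = 6*x + 1
Assembling: d(omega) = (6*x + 1) dx ∧ dy.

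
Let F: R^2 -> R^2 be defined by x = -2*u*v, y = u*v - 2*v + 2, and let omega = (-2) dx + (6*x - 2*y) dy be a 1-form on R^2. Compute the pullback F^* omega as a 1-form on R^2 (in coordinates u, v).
F^* omega = (v^2*(4 - 14*u)) du + (-14*u^2*v + 32*u*v - 8*v + 8) dv

Using F^*(f dg) = (f ∘ F) d(g ∘ F), substitute each coordinate x_i by F_i(u, v) in f_i, and replace dx_i by d F_i = (∂F_i/∂u) du + (∂F_i/∂v) dv.
  For the x component: f_1(F) = -2; d F_1 = (-2*v) du + (-2*u) dv
  For the y component: f_2(F) = -14*u*v + 4*v - 4; d F_2 = (v) du + (u - 2) dv
Combining and collecting du, dv coefficients:
  coeff of du: v^2*(4 - 14*u)
  coeff of dv: -14*u^2*v + 32*u*v - 8*v + 8
F^* omega = (v^2*(4 - 14*u)) du + (-14*u^2*v + 32*u*v - 8*v + 8) dv.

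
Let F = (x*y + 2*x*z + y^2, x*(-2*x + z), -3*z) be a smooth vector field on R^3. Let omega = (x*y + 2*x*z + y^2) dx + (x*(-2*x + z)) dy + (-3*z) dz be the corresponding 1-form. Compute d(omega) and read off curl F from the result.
d(omega) = (-x) dy ∧ dz + (2*x) dz ∧ dx + (-5*x - 2*y + z) dx ∧ dy; curl F = (-x, 2*x, -5*x - 2*y + z)

d omega = sum_{i<j} (∂f_j/∂x_i - ∂f_i/∂x_j) dx_i ∧ dx_j. Under the identification (dy ∧ dz, dz ∧ dx, dx ∧ dy) ↔ (e_x, e_y, e_z), the coefficients are exactly the components of curl F. Compute:
  ∂R/∂y - ∂Q/∂z = (0) - (x) = -x
  ∂P/∂z - ∂R/∂x = (2*x) - (0) = 2*x
  ∂Q/∂x - ∂P/∂y = (-4*x + z) - (x + 2*y) = -5*x - 2*y + z.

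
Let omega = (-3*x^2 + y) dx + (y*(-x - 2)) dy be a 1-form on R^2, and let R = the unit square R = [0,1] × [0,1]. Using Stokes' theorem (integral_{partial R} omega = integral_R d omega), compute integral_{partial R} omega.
integral_(partial R) omega = -3/2

Stokes: integral_partial_R omega = integral_R d omega with d omega = (∂Q/∂x - ∂P/∂y) dx ∧ dy.
  ∂Q/∂x = -y
  ∂P/∂y = 1
  integrand = ∂Q/∂x - ∂P/∂y = -y - 1.
Integrating over R: integral_0^1 integral_0^1 (-y - 1) dx dy = -3/2.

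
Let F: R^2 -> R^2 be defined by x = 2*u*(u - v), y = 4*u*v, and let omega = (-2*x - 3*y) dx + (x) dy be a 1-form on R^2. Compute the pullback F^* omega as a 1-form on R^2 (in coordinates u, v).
F^* omega = (8*u*(-2*u^2 - 2*u*v + v^2)) du + (8*u^2*(2*u + v)) dv

Using F^*(f dg) = (f ∘ F) d(g ∘ F), substitute each coordinate x_i by F_i(u, v) in f_i, and replace dx_i by d F_i = (∂F_i/∂u) du + (∂F_i/∂v) dv.
  For the x component: f_1(F) = 4*u*(-u - 2*v); d F_1 = (4*u - 2*v) du + (-2*u) dv
  For the y component: f_2(F) = 2*u*(u - v); d F_2 = (4*v) du + (4*u) dv
Combining and collecting du, dv coefficients:
  coeff of du: 8*u*(-2*u^2 - 2*u*v + v^2)
  coeff of dv: 8*u^2*(2*u + v)
F^* omega = (8*u*(-2*u^2 - 2*u*v + v^2)) du + (8*u^2*(2*u + v)) dv.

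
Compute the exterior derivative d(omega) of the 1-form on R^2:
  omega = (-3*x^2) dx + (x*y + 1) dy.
d(omega) = (y) dx ∧ dy

For a 1-form omega = sum_i f_i dx_i, the exterior derivative is
  d(omega) = sum_{i < j} (∂f_j/∂x_i - ∂f_i/∂x_j) dx_i ∧ dx_j.
  coefficient of dx ∧ dy: ∂f_2/∂x - ∂f_1/∂y = ∂(x*y + 1)/∂x - ∂(-3*x^2)/∂y = y
Assembling: d(omega) = (y) dx ∧ dy.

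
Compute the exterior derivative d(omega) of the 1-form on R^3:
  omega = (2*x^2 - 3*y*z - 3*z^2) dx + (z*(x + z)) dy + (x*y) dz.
d(omega) = (4*z) dx ∧ dy + (4*y + 6*z) dx ∧ dz + (-2*z) dy ∧ dz

For a 1-form omega = sum_i f_i dx_i, the exterior derivative is
  d(omega) = sum_{i < j} (∂f_j/∂x_i - ∂f_i/∂x_j) dx_i ∧ dx_j.
  coefficient of dx ∧ dy: ∂f_2/∂x - ∂f_1/∂y = ∂(z*(x + z))/∂x - ∂(2*x^2 - 3*y*z - 3*z^2)/∂y = 4*z
  coefficient of dx ∧ dz: ∂f_3/∂x - ∂f_1/∂z = ∂(x*y)/∂x - ∂(2*x^2 - 3*y*z - 3*z^2)/∂z = 4*y + 6*z
  coefficient of dy ∧ dz: ∂f_3/∂y - ∂f_2/∂z = ∂(x*y)/∂y - ∂(z*(x + z))/∂z = -2*z
Assembling: d(omega) = (4*z) dx ∧ dy + (4*y + 6*z) dx ∧ dz + (-2*z) dy ∧ dz.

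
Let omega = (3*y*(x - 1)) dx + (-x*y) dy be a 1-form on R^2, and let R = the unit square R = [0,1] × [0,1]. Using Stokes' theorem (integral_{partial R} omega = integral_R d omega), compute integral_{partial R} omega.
integral_(partial R) omega = 1

Stokes: integral_partial_R omega = integral_R d omega with d omega = (∂Q/∂x - ∂P/∂y) dx ∧ dy.
  ∂Q/∂x = -y
  ∂P/∂y = 3*x - 3
  integrand = ∂Q/∂x - ∂P/∂y = -3*x - y + 3.
Integrating over R: integral_0^1 integral_0^1 (-3*x - y + 3) dx dy = 1.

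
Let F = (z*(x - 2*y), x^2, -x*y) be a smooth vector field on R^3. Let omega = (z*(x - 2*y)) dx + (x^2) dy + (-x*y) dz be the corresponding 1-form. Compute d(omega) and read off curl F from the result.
d(omega) = (-x) dy ∧ dz + (x - y) dz ∧ dx + (2*x + 2*z) dx ∧ dy; curl F = (-x, x - y, 2*x + 2*z)

d omega = sum_{i<j} (∂f_j/∂x_i - ∂f_i/∂x_j) dx_i ∧ dx_j. Under the identification (dy ∧ dz, dz ∧ dx, dx ∧ dy) ↔ (e_x, e_y, e_z), the coefficients are exactly the components of curl F. Compute:
  ∂R/∂y - ∂Q/∂z = (-x) - (0) = -x
  ∂P/∂z - ∂R/∂x = (x - 2*y) - (-y) = x - y
  ∂Q/∂x - ∂P/∂y = (2*x) - (-2*z) = 2*x + 2*z.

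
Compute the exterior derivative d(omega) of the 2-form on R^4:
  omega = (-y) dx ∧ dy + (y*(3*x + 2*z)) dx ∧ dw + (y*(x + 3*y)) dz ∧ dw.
d(omega) = (-3*x - 2*z) dx ∧ dy ∧ dw + (-y) dx ∧ dz ∧ dw + (x + 6*y) dy ∧ dz ∧ dw

For a 2-form omega = sum_{i<j} g_{ij} dx_i ∧ dx_j, the exterior derivative is
  d(omega) = sum_{i<j} d(g_{ij}) ∧ dx_i ∧ dx_j = sum_{i<j, k} (∂g_{ij}/∂x_k) dx_k ∧ dx_i ∧ dx_j.
Expand each term, using dx_k ∧ dx_i ∧ dx_j = sgn(permutation) dx_{(a)} ∧ dx_{(b)} ∧ dx_{(c)} with (a < b < c) sorted:
  d(y*(3*x + 2*z)) includes (∂/∂y)(y*(3*x + 2*z)) dy = (3*x + 2*z) dy, which multiplied by dx ∧ dw gives (-3*x - 2*z) dx ∧ dy ∧ dw
  d(y*(3*x + 2*z)) includes (∂/∂z)(y*(3*x + 2*z)) dz = (2*y) dz, which multiplied by dx ∧ dw gives (-2*y) dx ∧ dz ∧ dw
  d(y*(x + 3*y)) includes (∂/∂x)(y*(x + 3*y)) dx = (y) dx, which multiplied by dz ∧ dw gives (y) dx ∧ dz ∧ dw
  d(y*(x + 3*y)) includes (∂/∂y)(y*(x + 3*y)) dy = (x + 6*y) dy, which multiplied by dz ∧ dw gives (x + 6*y) dy ∧ dz ∧ dw
Collecting like 3-forms: d(omega) = (-3*x - 2*z) dx ∧ dy ∧ dw + (-y) dx ∧ dz ∧ dw + (x + 6*y) dy ∧ dz ∧ dw.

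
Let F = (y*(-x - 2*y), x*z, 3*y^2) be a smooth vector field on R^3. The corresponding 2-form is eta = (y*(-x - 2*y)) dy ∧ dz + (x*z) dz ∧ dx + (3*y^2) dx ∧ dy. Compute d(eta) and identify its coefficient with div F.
d(eta) = (-y) dx ∧ dy ∧ dz; div F = -y

For a 2-form in R^3 of the form above, applying d gives a 3-form with coefficient ∂P/∂x + ∂Q/∂y + ∂R/∂z:
  ∂P/∂x = -y
  ∂Q/∂y = 0
  ∂R/∂z = 0
Sum = -y, which is exactly div F.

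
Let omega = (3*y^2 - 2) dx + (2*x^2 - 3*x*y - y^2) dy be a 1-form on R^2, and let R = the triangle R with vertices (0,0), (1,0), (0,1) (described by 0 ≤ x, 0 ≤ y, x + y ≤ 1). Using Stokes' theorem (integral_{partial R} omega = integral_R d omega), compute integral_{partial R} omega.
integral_(partial R) omega = -5/6

Stokes: integral_partial_R omega = integral_R d omega with d omega = (∂Q/∂x - ∂P/∂y) dx ∧ dy.
  ∂Q/∂x = 4*x - 3*y
  ∂P/∂y = 6*y
  integrand = ∂Q/∂x - ∂P/∂y = 4*x - 9*y.
Integrating over R: integral_0^1 integral_0^{1-x} (4*x - 9*y) dy dx = -5/6.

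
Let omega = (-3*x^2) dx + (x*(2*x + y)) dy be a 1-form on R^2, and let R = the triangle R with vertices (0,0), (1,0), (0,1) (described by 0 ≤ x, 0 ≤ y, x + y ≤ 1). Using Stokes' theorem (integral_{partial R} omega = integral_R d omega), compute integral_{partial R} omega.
integral_(partial R) omega = 5/6

Stokes: integral_partial_R omega = integral_R d omega with d omega = (∂Q/∂x - ∂P/∂y) dx ∧ dy.
  ∂Q/∂x = 4*x + y
  ∂P/∂y = 0
  integrand = ∂Q/∂x - ∂P/∂y = 4*x + y.
Integrating over R: integral_0^1 integral_0^{1-x} (4*x + y) dy dx = 5/6.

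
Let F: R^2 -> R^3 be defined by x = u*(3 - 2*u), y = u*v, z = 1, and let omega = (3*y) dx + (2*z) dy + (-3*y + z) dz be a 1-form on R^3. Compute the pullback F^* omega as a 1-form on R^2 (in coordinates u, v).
F^* omega = (v*(-12*u^2 + 9*u + 2)) du + (2*u) dv

Using F^*(f dg) = (f ∘ F) d(g ∘ F), substitute each coordinate x_i by F_i(u, v) in f_i, and replace dx_i by d F_i = (∂F_i/∂u) du + (∂F_i/∂v) dv.
  For the x component: f_1(F) = 3*u*v; d F_1 = (3 - 4*u) du + (0) dv
  For the y component: f_2(F) = 2; d F_2 = (v) du + (u) dv
  For the z component: f_3(F) = -3*u*v + 1; d F_3 = (0) du + (0) dv
Combining and collecting du, dv coefficients:
  coeff of du: v*(-12*u^2 + 9*u + 2)
  coeff of dv: 2*u
F^* omega = (v*(-12*u^2 + 9*u + 2)) du + (2*u) dv.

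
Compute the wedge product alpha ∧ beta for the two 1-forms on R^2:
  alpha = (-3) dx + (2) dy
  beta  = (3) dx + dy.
alpha ∧ beta = (-9) dx ∧ dy

Distribute the wedge, using dx_i ∧ dx_j = -dx_j ∧ dx_i and dx_i ∧ dx_i = 0. For each pair (i, j) with i < j, the coefficient of dx_i ∧ dx_j in alpha ∧ beta is (alpha_i * beta_j - alpha_j * beta_i). Collecting: alpha ∧ beta = (-9) dx ∧ dy.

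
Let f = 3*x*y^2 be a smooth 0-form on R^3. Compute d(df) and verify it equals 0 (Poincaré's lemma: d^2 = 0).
d(df) = 0

Step 1: df = sum_i (∂f/∂x_i) dx_i = (3*y^2) dx + (6*x*y) dy + (0) dz.
Step 2: Apply d again. Using the 1-form formula, the coefficient of dx ∧ dy in d(df) is ∂^2 f/∂x ∂y - ∂^2 f/∂y ∂x = (6*y) - (6*y) = 0 (equality of mixed partials for smooth f).
Similarly for dx ∧ dz and dy ∧ dz — all coefficients vanish. So d(df) = 0.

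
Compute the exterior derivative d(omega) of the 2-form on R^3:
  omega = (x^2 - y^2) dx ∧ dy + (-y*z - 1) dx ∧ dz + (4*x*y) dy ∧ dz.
d(omega) = (4*y + z) dx ∧ dy ∧ dz

For a 2-form omega = sum_{i<j} g_{ij} dx_i ∧ dx_j, the exterior derivative is
  d(omega) = sum_{i<j} d(g_{ij}) ∧ dx_i ∧ dx_j = sum_{i<j, k} (∂g_{ij}/∂x_k) dx_k ∧ dx_i ∧ dx_j.
Expand each term, using dx_k ∧ dx_i ∧ dx_j = sgn(permutation) dx_{(a)} ∧ dx_{(b)} ∧ dx_{(c)} with (a < b < c) sorted:
  d(-y*z - 1) includes (∂/∂y)(-y*z - 1) dy = (-z) dy, which multiplied by dx ∧ dz gives (z) dx ∧ dy ∧ dz
  d(4*x*y) includes (∂/∂x)(4*x*y) dx = (4*y) dx, which multiplied by dy ∧ dz gives (4*y) dx ∧ dy ∧ dz
Collecting like 3-forms: d(omega) = (4*y + z) dx ∧ dy ∧ dz.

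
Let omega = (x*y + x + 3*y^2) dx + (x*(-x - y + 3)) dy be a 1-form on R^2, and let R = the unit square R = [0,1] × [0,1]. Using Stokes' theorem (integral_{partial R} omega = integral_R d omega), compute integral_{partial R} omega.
integral_(partial R) omega = -2

Stokes: integral_partial_R omega = integral_R d omega with d omega = (∂Q/∂x - ∂P/∂y) dx ∧ dy.
  ∂Q/∂x = -2*x - y + 3
  ∂P/∂y = x + 6*y
  integrand = ∂Q/∂x - ∂P/∂y = -3*x - 7*y + 3.
Integrating over R: integral_0^1 integral_0^1 (-3*x - 7*y + 3) dx dy = -2.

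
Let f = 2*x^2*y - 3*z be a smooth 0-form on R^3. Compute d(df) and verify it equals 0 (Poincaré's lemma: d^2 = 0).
d(df) = 0

Step 1: df = sum_i (∂f/∂x_i) dx_i = (4*x*y) dx + (2*x^2) dy + (-3) dz.
Step 2: Apply d again. Using the 1-form formula, the coefficient of dx ∧ dy in d(df) is ∂^2 f/∂x ∂y - ∂^2 f/∂y ∂x = (4*x) - (4*x) = 0 (equality of mixed partials for smooth f).
Similarly for dx ∧ dz and dy ∧ dz — all coefficients vanish. So d(df) = 0.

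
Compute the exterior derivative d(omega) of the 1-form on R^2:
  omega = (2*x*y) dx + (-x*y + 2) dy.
d(omega) = (-2*x - y) dx ∧ dy

For a 1-form omega = sum_i f_i dx_i, the exterior derivative is
  d(omega) = sum_{i < j} (∂f_j/∂x_i - ∂f_i/∂x_j) dx_i ∧ dx_j.
  coefficient of dx ∧ dy: ∂f_2/∂x - ∂f_1/∂y = ∂(-x*y + 2)/∂x - ∂(2*x*y)/∂y = -2*x - y
Assembling: d(omega) = (-2*x - y) dx ∧ dy.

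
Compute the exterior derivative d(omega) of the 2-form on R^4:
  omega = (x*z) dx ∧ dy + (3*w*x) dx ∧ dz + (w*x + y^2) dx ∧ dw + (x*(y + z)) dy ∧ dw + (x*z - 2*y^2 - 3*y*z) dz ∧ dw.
d(omega) = (x) dx ∧ dy ∧ dz + (3*x + z) dx ∧ dz ∧ dw + (-y + z) dx ∧ dy ∧ dw + (-x - 4*y - 3*z) dy ∧ dz ∧ dw

For a 2-form omega = sum_{i<j} g_{ij} dx_i ∧ dx_j, the exterior derivative is
  d(omega) = sum_{i<j} d(g_{ij}) ∧ dx_i ∧ dx_j = sum_{i<j, k} (∂g_{ij}/∂x_k) dx_k ∧ dx_i ∧ dx_j.
Expand each term, using dx_k ∧ dx_i ∧ dx_j = sgn(permutation) dx_{(a)} ∧ dx_{(b)} ∧ dx_{(c)} with (a < b < c) sorted:
  d(x*z) includes (∂/∂z)(x*z) dz = (x) dz, which multiplied by dx ∧ dy gives (x) dx ∧ dy ∧ dz
  d(3*w*x) includes (∂/∂w)(3*w*x) dw = (3*x) dw, which multiplied by dx ∧ dz gives (3*x) dx ∧ dz ∧ dw
  d(w*x + y^2) includes (∂/∂y)(w*x + y^2) dy = (2*y) dy, which multiplied by dx ∧ dw gives (-2*y) dx ∧ dy ∧ dw
  d(x*(y + z)) includes (∂/∂x)(x*(y + z)) dx = (y + z) dx, which multiplied by dy ∧ dw gives (y + z) dx ∧ dy ∧ dw
  d(x*(y + z)) includes (∂/∂z)(x*(y + z)) dz = (x) dz, which multiplied by dy ∧ dw gives (-x) dy ∧ dz ∧ dw
  d(x*z - 2*y^2 - 3*y*z) includes (∂/∂x)(x*z - 2*y^2 - 3*y*z) dx = (z) dx, which multiplied by dz ∧ dw gives (z) dx ∧ dz ∧ dw
  d(x*z - 2*y^2 - 3*y*z) includes (∂/∂y)(x*z - 2*y^2 - 3*y*z) dy = (-4*y - 3*z) dy, which multiplied by dz ∧ dw gives (-4*y - 3*z) dy ∧ dz ∧ dw
Collecting like 3-forms: d(omega) = (x) dx ∧ dy ∧ dz + (3*x + z) dx ∧ dz ∧ dw + (-y + z) dx ∧ dy ∧ dw + (-x - 4*y - 3*z) dy ∧ dz ∧ dw.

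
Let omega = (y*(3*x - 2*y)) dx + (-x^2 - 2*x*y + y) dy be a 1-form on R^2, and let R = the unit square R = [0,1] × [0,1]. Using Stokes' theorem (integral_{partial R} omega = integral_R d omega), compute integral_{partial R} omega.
integral_(partial R) omega = -3/2

Stokes: integral_partial_R omega = integral_R d omega with d omega = (∂Q/∂x - ∂P/∂y) dx ∧ dy.
  ∂Q/∂x = -2*x - 2*y
  ∂P/∂y = 3*x - 4*y
  integrand = ∂Q/∂x - ∂P/∂y = -5*x + 2*y.
Integrating over R: integral_0^1 integral_0^1 (-5*x + 2*y) dx dy = -3/2.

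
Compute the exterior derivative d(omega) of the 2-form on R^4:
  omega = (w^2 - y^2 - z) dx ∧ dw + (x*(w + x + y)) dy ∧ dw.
d(omega) = (w + 2*x + 3*y) dx ∧ dy ∧ dw + (1) dx ∧ dz ∧ dw

For a 2-form omega = sum_{i<j} g_{ij} dx_i ∧ dx_j, the exterior derivative is
  d(omega) = sum_{i<j} d(g_{ij}) ∧ dx_i ∧ dx_j = sum_{i<j, k} (∂g_{ij}/∂x_k) dx_k ∧ dx_i ∧ dx_j.
Expand each term, using dx_k ∧ dx_i ∧ dx_j = sgn(permutation) dx_{(a)} ∧ dx_{(b)} ∧ dx_{(c)} with (a < b < c) sorted:
  d(w^2 - y^2 - z) includes (∂/∂y)(w^2 - y^2 - z) dy = (-2*y) dy, which multiplied by dx ∧ dw gives (2*y) dx ∧ dy ∧ dw
  d(w^2 - y^2 - z) includes (∂/∂z)(w^2 - y^2 - z) dz = (-1) dz, which multiplied by dx ∧ dw gives (1) dx ∧ dz ∧ dw
  d(x*(w + x + y)) includes (∂/∂x)(x*(w + x + y)) dx = (w + 2*x + y) dx, which multiplied by dy ∧ dw gives (w + 2*x + y) dx ∧ dy ∧ dw
Collecting like 3-forms: d(omega) = (w + 2*x + 3*y) dx ∧ dy ∧ dw + (1) dx ∧ dz ∧ dw.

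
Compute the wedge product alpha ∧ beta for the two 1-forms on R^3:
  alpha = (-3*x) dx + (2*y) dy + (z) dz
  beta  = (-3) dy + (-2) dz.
alpha ∧ beta = (9*x) dx ∧ dy + (6*x) dx ∧ dz + (-4*y + 3*z) dy ∧ dz

Distribute the wedge, using dx_i ∧ dx_j = -dx_j ∧ dx_i and dx_i ∧ dx_i = 0. For each pair (i, j) with i < j, the coefficient of dx_i ∧ dx_j in alpha ∧ beta is (alpha_i * beta_j - alpha_j * beta_i). Collecting: alpha ∧ beta = (9*x) dx ∧ dy + (6*x) dx ∧ dz + (-4*y + 3*z) dy ∧ dz.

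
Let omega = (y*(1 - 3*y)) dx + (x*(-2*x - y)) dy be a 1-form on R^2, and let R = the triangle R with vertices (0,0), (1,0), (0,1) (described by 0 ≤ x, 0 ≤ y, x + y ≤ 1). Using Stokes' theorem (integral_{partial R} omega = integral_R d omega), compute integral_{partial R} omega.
integral_(partial R) omega = -1/3

Stokes: integral_partial_R omega = integral_R d omega with d omega = (∂Q/∂x - ∂P/∂y) dx ∧ dy.
  ∂Q/∂x = -4*x - y
  ∂P/∂y = 1 - 6*y
  integrand = ∂Q/∂x - ∂P/∂y = -4*x + 5*y - 1.
Integrating over R: integral_0^1 integral_0^{1-x} (-4*x + 5*y - 1) dy dx = -1/3.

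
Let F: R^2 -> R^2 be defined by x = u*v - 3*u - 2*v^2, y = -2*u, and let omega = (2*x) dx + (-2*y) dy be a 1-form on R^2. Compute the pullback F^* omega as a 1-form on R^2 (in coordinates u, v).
F^* omega = (2*u*v^2 - 12*u*v + 10*u - 4*v^3 + 12*v^2) du + (2*u^2*v - 6*u^2 - 12*u*v^2 + 24*u*v + 16*v^3) dv

Using F^*(f dg) = (f ∘ F) d(g ∘ F), substitute each coordinate x_i by F_i(u, v) in f_i, and replace dx_i by d F_i = (∂F_i/∂u) du + (∂F_i/∂v) dv.
  For the x component: f_1(F) = 2*u*v - 6*u - 4*v^2; d F_1 = (v - 3) du + (u - 4*v) dv
  For the y component: f_2(F) = 4*u; d F_2 = (-2) du + (0) dv
Combining and collecting du, dv coefficients:
  coeff of du: 2*u*v^2 - 12*u*v + 10*u - 4*v^3 + 12*v^2
  coeff of dv: 2*u^2*v - 6*u^2 - 12*u*v^2 + 24*u*v + 16*v^3
F^* omega = (2*u*v^2 - 12*u*v + 10*u - 4*v^3 + 12*v^2) du + (2*u^2*v - 6*u^2 - 12*u*v^2 + 24*u*v + 16*v^3) dv.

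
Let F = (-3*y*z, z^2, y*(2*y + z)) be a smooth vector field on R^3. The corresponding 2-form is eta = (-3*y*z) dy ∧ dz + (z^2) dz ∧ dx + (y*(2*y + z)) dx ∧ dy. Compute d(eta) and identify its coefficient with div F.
d(eta) = (y) dx ∧ dy ∧ dz; div F = y

For a 2-form in R^3 of the form above, applying d gives a 3-form with coefficient ∂P/∂x + ∂Q/∂y + ∂R/∂z:
  ∂P/∂x = 0
  ∂Q/∂y = 0
  ∂R/∂z = y
Sum = y, which is exactly div F.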